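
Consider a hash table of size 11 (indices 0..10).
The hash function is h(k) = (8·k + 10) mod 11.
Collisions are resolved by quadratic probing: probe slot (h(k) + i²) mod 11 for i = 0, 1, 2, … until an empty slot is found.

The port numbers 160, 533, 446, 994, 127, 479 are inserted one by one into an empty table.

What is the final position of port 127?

7

Insert 160: h=3, slot 3 empty => index 3.
Insert 533: h=6, slot 6 empty => index 6.
Insert 446: h=3, slot 3 occupied => index 4.
Insert 994: h=9, slot 9 empty => index 9.
Insert 127: h=3, slots 3,4 occupied => index 7.
Insert 479: h=3, slots 3,4,7 occupied => index 1.
Table: [., 479, ., 160, 446, ., 533, 127, ., 994, .]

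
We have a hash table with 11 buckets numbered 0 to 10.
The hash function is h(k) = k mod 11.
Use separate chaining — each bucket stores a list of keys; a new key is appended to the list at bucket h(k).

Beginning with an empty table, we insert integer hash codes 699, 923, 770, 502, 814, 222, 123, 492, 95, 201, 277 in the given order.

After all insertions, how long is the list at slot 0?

2

699 -> bucket 6
923 -> bucket 10
770 -> bucket 0
502 -> bucket 7
814 -> bucket 0 (collision)
222 -> bucket 2
123 -> bucket 2 (collision)
492 -> bucket 8
95 -> bucket 7 (collision)
201 -> bucket 3
277 -> bucket 2 (collision)
Final buckets:
0: 770 -> 814
1: —
2: 222 -> 123 -> 277
3: 201
4: —
5: —
6: 699
7: 502 -> 95
8: 492
9: —
10: 923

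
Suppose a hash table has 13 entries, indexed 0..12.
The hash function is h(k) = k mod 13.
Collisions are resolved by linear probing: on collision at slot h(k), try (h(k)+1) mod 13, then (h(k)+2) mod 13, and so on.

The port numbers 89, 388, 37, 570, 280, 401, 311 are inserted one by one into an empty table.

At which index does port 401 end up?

2

89: h=11 → slot 11
388: h=11, probe 11,12 → slot 12
37: h=11, probe 11,12,0 → slot 0
570: h=11, probe 11,12,0,1 → slot 1
280: h=7 → slot 7
401: h=11, probe 11,12,0,1,2 → slot 2
311: h=12, probe 12,0,1,2,3 → slot 3
Table: [37, 570, 401, 311, _, _, _, 280, _, _, _, 89, 388]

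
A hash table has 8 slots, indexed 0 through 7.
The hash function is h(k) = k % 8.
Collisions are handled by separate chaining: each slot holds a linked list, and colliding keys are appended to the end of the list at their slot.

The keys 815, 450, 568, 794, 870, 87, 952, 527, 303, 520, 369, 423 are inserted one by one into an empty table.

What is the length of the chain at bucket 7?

5

815 → bucket 7
450 → bucket 2
568 → bucket 0
794 → bucket 2 (collision)
870 → bucket 6
87 → bucket 7 (collision)
952 → bucket 0 (collision)
527 → bucket 7 (collision)
303 → bucket 7 (collision)
520 → bucket 0 (collision)
369 → bucket 1
423 → bucket 7 (collision)
Final buckets:
0: 568 -> 952 -> 520
1: 369
2: 450 -> 794
3: ∅
4: ∅
5: ∅
6: 870
7: 815 -> 87 -> 527 -> 303 -> 423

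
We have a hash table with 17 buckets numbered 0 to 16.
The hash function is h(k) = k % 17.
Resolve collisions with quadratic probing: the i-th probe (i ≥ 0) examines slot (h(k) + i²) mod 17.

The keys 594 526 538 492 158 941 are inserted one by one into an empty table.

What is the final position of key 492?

594 hashes to 16; slot 16 is free -> place at 16.
526 hashes to 16; 16 taken -> place at 0.
538 hashes to 11; slot 11 is free -> place at 11.
492 hashes to 16; 16,0 taken -> place at 3.
158 hashes to 5; slot 5 is free -> place at 5.
941 hashes to 6; slot 6 is free -> place at 6.
Table: [526, ∅, ∅, 492, ∅, 158, 941, ∅, ∅, ∅, ∅, 538, ∅, ∅, ∅, ∅, 594]

3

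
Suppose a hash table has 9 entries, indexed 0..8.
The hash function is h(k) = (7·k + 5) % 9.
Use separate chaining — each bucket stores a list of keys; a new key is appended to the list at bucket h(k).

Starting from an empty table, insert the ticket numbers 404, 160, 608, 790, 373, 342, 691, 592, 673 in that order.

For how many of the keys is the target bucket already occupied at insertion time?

Insert 404: h=7, bucket 7 empty -> new chain.
Insert 160: h=0, bucket 0 empty -> new chain.
Insert 608: h=4, bucket 4 empty -> new chain.
Insert 790: h=0, bucket 0 nonempty -> append to chain.
Insert 373: h=6, bucket 6 empty -> new chain.
Insert 342: h=5, bucket 5 empty -> new chain.
Insert 691: h=0, bucket 0 nonempty -> append to chain.
Insert 592: h=0, bucket 0 nonempty -> append to chain.
Insert 673: h=0, bucket 0 nonempty -> append to chain.
Final buckets:
0: 160 -> 790 -> 691 -> 592 -> 673
1: ∅
2: ∅
3: ∅
4: 608
5: 342
6: 373
7: 404
8: ∅

4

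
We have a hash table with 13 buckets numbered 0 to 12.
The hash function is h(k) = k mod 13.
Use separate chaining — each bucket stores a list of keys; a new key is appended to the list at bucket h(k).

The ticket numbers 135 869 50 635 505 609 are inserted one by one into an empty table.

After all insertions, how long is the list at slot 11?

5

Insert 135: h=5, bucket 5 empty -> new chain.
Insert 869: h=11, bucket 11 empty -> new chain.
Insert 50: h=11, bucket 11 nonempty -> append to chain.
Insert 635: h=11, bucket 11 nonempty -> append to chain.
Insert 505: h=11, bucket 11 nonempty -> append to chain.
Insert 609: h=11, bucket 11 nonempty -> append to chain.
Final buckets:
0: —
1: —
2: —
3: —
4: —
5: 135
6: —
7: —
8: —
9: —
10: —
11: 869 -> 50 -> 635 -> 505 -> 609
12: —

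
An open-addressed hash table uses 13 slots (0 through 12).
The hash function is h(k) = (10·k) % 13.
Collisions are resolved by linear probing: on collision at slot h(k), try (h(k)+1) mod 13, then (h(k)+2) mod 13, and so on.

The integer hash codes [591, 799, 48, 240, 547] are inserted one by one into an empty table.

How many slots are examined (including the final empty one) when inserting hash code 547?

591 hashes to 8; slot 8 is free => place at 8.
799 hashes to 8; 8 taken => place at 9.
48 hashes to 12; slot 12 is free => place at 12.
240 hashes to 8; 8,9 taken => place at 10.
547 hashes to 10; 10 taken => place at 11.
Table: [-, -, -, -, -, -, -, -, 591, 799, 240, 547, 48]

2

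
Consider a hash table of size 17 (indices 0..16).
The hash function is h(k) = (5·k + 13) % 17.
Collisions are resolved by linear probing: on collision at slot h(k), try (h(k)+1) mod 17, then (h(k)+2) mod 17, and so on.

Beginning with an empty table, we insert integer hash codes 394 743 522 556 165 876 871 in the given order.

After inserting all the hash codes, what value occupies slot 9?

394 hashes to 11; slot 11 is free => place at 11.
743 hashes to 5; slot 5 is free => place at 5.
522 hashes to 5; 5 taken => place at 6.
556 hashes to 5; 5,6 taken => place at 7.
165 hashes to 5; 5,6,7 taken => place at 8.
876 hashes to 7; 7,8 taken => place at 9.
871 hashes to 16; slot 16 is free => place at 16.
Table: [—, —, —, —, —, 743, 522, 556, 165, 876, —, 394, —, —, —, —, 871]

876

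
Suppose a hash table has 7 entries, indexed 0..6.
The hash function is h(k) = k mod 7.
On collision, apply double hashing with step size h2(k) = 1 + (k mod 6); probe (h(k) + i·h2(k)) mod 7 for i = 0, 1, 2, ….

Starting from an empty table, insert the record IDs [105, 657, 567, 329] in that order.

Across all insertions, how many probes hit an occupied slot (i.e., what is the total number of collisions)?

105 hashes to 0; slot 0 is free → place at 0.
657 hashes to 6; slot 6 is free → place at 6.
567 hashes to 0, h2=4; 0 taken → place at 4.
329 hashes to 0, h2=6; 0,6 taken → place at 5.
Table: [105, ∅, ∅, ∅, 567, 329, 657]

3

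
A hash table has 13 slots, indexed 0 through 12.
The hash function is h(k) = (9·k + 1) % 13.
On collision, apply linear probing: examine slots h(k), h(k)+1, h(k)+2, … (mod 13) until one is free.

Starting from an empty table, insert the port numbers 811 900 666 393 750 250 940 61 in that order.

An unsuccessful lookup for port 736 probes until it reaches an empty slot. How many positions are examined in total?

2

Insert 811: h=7, slot 7 empty => index 7.
Insert 900: h=2, slot 2 empty => index 2.
Insert 666: h=2, slot 2 occupied => index 3.
Insert 393: h=2, slots 2,3 occupied => index 4.
Insert 750: h=4, slot 4 occupied => index 5.
Insert 250: h=2, slots 2,3,4,5 occupied => index 6.
Insert 940: h=11, slot 11 empty => index 11.
Insert 61: h=4, slots 4,5,6,7 occupied => index 8.
Table: [., ., 900, 666, 393, 750, 250, 811, 61, ., ., 940, .]
Lookup 736: h=8, probe 8,9 → slot 9 empty, not found.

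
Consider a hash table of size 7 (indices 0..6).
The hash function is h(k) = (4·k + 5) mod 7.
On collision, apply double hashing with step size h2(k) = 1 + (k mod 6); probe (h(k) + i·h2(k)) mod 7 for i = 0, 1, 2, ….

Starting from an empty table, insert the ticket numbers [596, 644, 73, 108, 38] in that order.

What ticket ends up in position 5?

644

596 hashes to 2; slot 2 is free => place at 2.
644 hashes to 5; slot 5 is free => place at 5.
73 hashes to 3; slot 3 is free => place at 3.
108 hashes to 3, h2=1; 3 taken => place at 4.
38 hashes to 3, h2=3; 3 taken => place at 6.
Table: [—, —, 596, 73, 108, 644, 38]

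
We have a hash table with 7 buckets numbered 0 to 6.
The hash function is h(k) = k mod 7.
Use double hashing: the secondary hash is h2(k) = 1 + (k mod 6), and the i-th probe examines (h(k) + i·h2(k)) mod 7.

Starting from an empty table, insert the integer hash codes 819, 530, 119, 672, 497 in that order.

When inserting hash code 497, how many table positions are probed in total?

Insert 819: h=0, slot 0 empty => index 0.
Insert 530: h=5, slot 5 empty => index 5.
Insert 119: h=0, h2=6, slot 0 occupied => index 6.
Insert 672: h=0, h2=1, slot 0 occupied => index 1.
Insert 497: h=0, h2=6, slots 0,6,5 occupied => index 4.
Table: [819, 672, —, —, 497, 530, 119]

4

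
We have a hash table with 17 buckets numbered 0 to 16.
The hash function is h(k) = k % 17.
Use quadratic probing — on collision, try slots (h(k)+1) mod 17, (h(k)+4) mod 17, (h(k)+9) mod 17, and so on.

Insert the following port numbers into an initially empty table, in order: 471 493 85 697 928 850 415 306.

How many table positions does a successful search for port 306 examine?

5

Insert 471: h=12, slot 12 empty -> index 12.
Insert 493: h=0, slot 0 empty -> index 0.
Insert 85: h=0, slot 0 occupied -> index 1.
Insert 697: h=0, slots 0,1 occupied -> index 4.
Insert 928: h=10, slot 10 empty -> index 10.
Insert 850: h=0, slots 0,1,4 occupied -> index 9.
Insert 415: h=7, slot 7 empty -> index 7.
Insert 306: h=0, slots 0,1,4,9 occupied -> index 16.
Table: [493, 85, ∅, ∅, 697, ∅, ∅, 415, ∅, 850, 928, ∅, 471, ∅, ∅, ∅, 306]
Lookup 306: h=0, probe 0,1,4,9,16 → found at 16.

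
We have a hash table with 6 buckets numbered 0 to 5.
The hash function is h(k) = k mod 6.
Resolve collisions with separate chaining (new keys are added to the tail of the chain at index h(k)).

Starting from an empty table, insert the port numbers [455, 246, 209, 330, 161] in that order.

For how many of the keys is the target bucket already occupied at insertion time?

Insert 455: h=5, bucket 5 empty → new chain.
Insert 246: h=0, bucket 0 empty → new chain.
Insert 209: h=5, bucket 5 nonempty → append to chain.
Insert 330: h=0, bucket 0 nonempty → append to chain.
Insert 161: h=5, bucket 5 nonempty → append to chain.
Final buckets:
0: 246 -> 330
1: ∅
2: ∅
3: ∅
4: ∅
5: 455 -> 209 -> 161

3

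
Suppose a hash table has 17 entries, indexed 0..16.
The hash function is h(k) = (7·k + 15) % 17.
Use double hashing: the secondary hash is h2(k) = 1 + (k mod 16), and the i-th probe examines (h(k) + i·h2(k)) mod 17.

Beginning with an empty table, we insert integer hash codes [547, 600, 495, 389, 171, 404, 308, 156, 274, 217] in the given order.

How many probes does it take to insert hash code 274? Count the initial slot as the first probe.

Insert 547: h=2, slot 2 empty => index 2.
Insert 600: h=16, slot 16 empty => index 16.
Insert 495: h=12, slot 12 empty => index 12.
Insert 389: h=1, slot 1 empty => index 1.
Insert 171: h=5, slot 5 empty => index 5.
Insert 404: h=4, slot 4 empty => index 4.
Insert 308: h=12, h2=5, slot 12 occupied => index 0.
Insert 156: h=2, h2=13, slot 2 occupied => index 15.
Insert 274: h=12, h2=3, slots 12,15,1,4 occupied => index 7.
Insert 217: h=4, h2=10, slot 4 occupied => index 14.
Table: [308, 389, 547, —, 404, 171, —, 274, —, —, —, —, 495, —, 217, 156, 600]

5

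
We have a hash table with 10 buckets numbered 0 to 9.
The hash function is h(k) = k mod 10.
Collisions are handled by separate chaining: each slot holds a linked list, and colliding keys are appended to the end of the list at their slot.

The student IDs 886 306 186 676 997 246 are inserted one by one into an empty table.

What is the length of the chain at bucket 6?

886 → bucket 6
306 → bucket 6 (collision)
186 → bucket 6 (collision)
676 → bucket 6 (collision)
997 → bucket 7
246 → bucket 6 (collision)
Final buckets:
0: —
1: —
2: —
3: —
4: —
5: —
6: 886 -> 306 -> 186 -> 676 -> 246
7: 997
8: —
9: —

5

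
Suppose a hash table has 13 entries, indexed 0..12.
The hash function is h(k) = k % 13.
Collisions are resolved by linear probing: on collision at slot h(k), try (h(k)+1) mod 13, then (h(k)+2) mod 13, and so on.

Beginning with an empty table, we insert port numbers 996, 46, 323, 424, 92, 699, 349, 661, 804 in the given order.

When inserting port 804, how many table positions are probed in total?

Insert 996: h=8, slot 8 empty → index 8.
Insert 46: h=7, slot 7 empty → index 7.
Insert 323: h=11, slot 11 empty → index 11.
Insert 424: h=8, slot 8 occupied → index 9.
Insert 92: h=1, slot 1 empty → index 1.
Insert 699: h=10, slot 10 empty → index 10.
Insert 349: h=11, slot 11 occupied → index 12.
Insert 661: h=11, slots 11,12 occupied → index 0.
Insert 804: h=11, slots 11,12,0,1 occupied → index 2.
Table: [661, 92, 804, _, _, _, _, 46, 996, 424, 699, 323, 349]

5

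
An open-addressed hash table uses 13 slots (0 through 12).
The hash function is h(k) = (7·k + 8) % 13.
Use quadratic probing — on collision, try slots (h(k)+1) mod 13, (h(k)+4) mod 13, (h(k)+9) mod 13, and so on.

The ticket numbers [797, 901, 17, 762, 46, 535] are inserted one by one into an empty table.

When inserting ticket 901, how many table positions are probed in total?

2

797 hashes to 10; slot 10 is free => place at 10.
901 hashes to 10; 10 taken => place at 11.
17 hashes to 10; 10,11 taken => place at 1.
762 hashes to 12; slot 12 is free => place at 12.
46 hashes to 5; slot 5 is free => place at 5.
535 hashes to 9; slot 9 is free => place at 9.
Table: [., 17, ., ., ., 46, ., ., ., 535, 797, 901, 762]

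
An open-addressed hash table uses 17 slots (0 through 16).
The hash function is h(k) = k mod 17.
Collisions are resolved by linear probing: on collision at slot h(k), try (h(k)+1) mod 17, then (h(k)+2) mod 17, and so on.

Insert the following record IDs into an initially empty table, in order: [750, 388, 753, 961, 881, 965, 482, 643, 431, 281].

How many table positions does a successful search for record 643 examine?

750: h=2 → slot 2
388: h=14 → slot 14
753: h=5 → slot 5
961: h=9 → slot 9
881: h=14, probe 14,15 → slot 15
965: h=13 → slot 13
482: h=6 → slot 6
643: h=14, probe 14,15,16 → slot 16
431: h=6, probe 6,7 → slot 7
281: h=9, probe 9,10 → slot 10
Table: [∅, ∅, 750, ∅, ∅, 753, 482, 431, ∅, 961, 281, ∅, ∅, 965, 388, 881, 643]
Lookup 643: h=14, probe 14,15,16 → found at 16.

3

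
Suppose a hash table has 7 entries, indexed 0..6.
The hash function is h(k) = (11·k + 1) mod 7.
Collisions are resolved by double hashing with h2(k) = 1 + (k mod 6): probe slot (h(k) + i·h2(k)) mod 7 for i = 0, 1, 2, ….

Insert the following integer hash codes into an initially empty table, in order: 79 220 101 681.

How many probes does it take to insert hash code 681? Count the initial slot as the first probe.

79: h=2 -> slot 2
220: h=6 -> slot 6
101: h=6, h2=6, probe 6,5 -> slot 5
681: h=2, h2=4, probe 2,6,3 -> slot 3
Table: [—, —, 79, 681, —, 101, 220]

3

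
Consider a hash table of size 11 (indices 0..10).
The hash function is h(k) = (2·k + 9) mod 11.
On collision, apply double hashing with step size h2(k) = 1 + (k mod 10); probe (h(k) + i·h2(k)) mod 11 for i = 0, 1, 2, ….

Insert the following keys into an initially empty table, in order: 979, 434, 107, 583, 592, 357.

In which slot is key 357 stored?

979: h=9 -> slot 9
434: h=8 -> slot 8
107: h=3 -> slot 3
583: h=9, h2=4, probe 9,2 -> slot 2
592: h=5 -> slot 5
357: h=8, h2=8, probe 8,5,2,10 -> slot 10
Table: [., ., 583, 107, ., 592, ., ., 434, 979, 357]

10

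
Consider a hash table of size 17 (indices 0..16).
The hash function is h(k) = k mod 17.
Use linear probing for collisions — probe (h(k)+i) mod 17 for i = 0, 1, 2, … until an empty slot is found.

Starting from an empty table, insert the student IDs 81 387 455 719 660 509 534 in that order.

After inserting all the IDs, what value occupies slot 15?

Insert 81: h=13, slot 13 empty -> index 13.
Insert 387: h=13, slot 13 occupied -> index 14.
Insert 455: h=13, slots 13,14 occupied -> index 15.
Insert 719: h=5, slot 5 empty -> index 5.
Insert 660: h=14, slots 14,15 occupied -> index 16.
Insert 509: h=16, slot 16 occupied -> index 0.
Insert 534: h=7, slot 7 empty -> index 7.
Table: [509, ∅, ∅, ∅, ∅, 719, ∅, 534, ∅, ∅, ∅, ∅, ∅, 81, 387, 455, 660]

455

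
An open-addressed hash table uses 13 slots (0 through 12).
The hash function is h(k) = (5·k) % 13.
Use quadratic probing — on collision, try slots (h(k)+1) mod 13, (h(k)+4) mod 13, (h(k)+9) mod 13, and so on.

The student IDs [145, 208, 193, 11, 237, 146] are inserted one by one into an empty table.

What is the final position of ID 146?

6

145 hashes to 10; slot 10 is free => place at 10.
208 hashes to 0; slot 0 is free => place at 0.
193 hashes to 3; slot 3 is free => place at 3.
11 hashes to 3; 3 taken => place at 4.
237 hashes to 2; slot 2 is free => place at 2.
146 hashes to 2; 2,3 taken => place at 6.
Table: [208, -, 237, 193, 11, -, 146, -, -, -, 145, -, -]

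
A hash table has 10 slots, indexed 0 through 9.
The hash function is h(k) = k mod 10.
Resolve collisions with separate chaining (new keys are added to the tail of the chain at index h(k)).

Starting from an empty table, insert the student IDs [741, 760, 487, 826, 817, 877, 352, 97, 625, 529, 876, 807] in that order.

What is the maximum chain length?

5

741 → bucket 1
760 → bucket 0
487 → bucket 7
826 → bucket 6
817 → bucket 7 (collision)
877 → bucket 7 (collision)
352 → bucket 2
97 → bucket 7 (collision)
625 → bucket 5
529 → bucket 9
876 → bucket 6 (collision)
807 → bucket 7 (collision)
Final buckets:
0: 760
1: 741
2: 352
3: —
4: —
5: 625
6: 826 -> 876
7: 487 -> 817 -> 877 -> 97 -> 807
8: —
9: 529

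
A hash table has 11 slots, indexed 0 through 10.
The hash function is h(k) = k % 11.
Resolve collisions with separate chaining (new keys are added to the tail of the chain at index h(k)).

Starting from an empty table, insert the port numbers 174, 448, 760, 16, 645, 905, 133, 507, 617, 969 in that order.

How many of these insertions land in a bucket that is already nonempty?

4

174 → bucket 9
448 → bucket 8
760 → bucket 1
16 → bucket 5
645 → bucket 7
905 → bucket 3
133 → bucket 1 (collision)
507 → bucket 1 (collision)
617 → bucket 1 (collision)
969 → bucket 1 (collision)
Final buckets:
0: -
1: 760 -> 133 -> 507 -> 617 -> 969
2: -
3: 905
4: -
5: 16
6: -
7: 645
8: 448
9: 174
10: -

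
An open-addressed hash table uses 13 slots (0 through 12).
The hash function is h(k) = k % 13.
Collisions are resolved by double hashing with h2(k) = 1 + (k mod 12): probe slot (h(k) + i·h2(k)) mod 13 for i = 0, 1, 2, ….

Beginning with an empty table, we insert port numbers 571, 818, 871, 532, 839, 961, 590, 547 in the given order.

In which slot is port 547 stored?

571 hashes to 12; slot 12 is free → place at 12.
818 hashes to 12, h2=3; 12 taken → place at 2.
871 hashes to 0; slot 0 is free → place at 0.
532 hashes to 12, h2=5; 12 taken → place at 4.
839 hashes to 7; slot 7 is free → place at 7.
961 hashes to 12, h2=2; 12 taken → place at 1.
590 hashes to 5; slot 5 is free → place at 5.
547 hashes to 1, h2=8; 1 taken → place at 9.
Table: [871, 961, 818, -, 532, 590, -, 839, -, 547, -, -, 571]

9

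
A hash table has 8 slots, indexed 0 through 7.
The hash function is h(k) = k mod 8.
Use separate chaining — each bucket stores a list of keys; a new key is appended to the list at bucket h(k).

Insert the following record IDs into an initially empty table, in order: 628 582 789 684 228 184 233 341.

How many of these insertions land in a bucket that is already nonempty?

3

628 -> bucket 4
582 -> bucket 6
789 -> bucket 5
684 -> bucket 4 (collision)
228 -> bucket 4 (collision)
184 -> bucket 0
233 -> bucket 1
341 -> bucket 5 (collision)
Final buckets:
0: 184
1: 233
2: _
3: _
4: 628 -> 684 -> 228
5: 789 -> 341
6: 582
7: _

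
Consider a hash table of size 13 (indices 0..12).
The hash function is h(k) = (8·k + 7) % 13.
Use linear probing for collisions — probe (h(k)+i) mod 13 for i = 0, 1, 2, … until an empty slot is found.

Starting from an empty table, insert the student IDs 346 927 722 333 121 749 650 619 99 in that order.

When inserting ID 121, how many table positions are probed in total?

Insert 346: h=6, slot 6 empty → index 6.
Insert 927: h=0, slot 0 empty → index 0.
Insert 722: h=11, slot 11 empty → index 11.
Insert 333: h=6, slot 6 occupied → index 7.
Insert 121: h=0, slot 0 occupied → index 1.
Insert 749: h=6, slots 6,7 occupied → index 8.
Insert 650: h=7, slots 7,8 occupied → index 9.
Insert 619: h=6, slots 6,7,8,9 occupied → index 10.
Insert 99: h=6, slots 6,7,8,9,10,11 occupied → index 12.
Table: [927, 121, _, _, _, _, 346, 333, 749, 650, 619, 722, 99]

2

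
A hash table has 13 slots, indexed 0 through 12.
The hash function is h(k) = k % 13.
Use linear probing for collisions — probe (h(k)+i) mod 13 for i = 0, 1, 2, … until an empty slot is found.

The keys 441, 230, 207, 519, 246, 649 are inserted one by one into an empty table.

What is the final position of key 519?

1

441 hashes to 12; slot 12 is free => place at 12.
230 hashes to 9; slot 9 is free => place at 9.
207 hashes to 12; 12 taken => place at 0.
519 hashes to 12; 12,0 taken => place at 1.
246 hashes to 12; 12,0,1 taken => place at 2.
649 hashes to 12; 12,0,1,2 taken => place at 3.
Table: [207, 519, 246, 649, _, _, _, _, _, 230, _, _, 441]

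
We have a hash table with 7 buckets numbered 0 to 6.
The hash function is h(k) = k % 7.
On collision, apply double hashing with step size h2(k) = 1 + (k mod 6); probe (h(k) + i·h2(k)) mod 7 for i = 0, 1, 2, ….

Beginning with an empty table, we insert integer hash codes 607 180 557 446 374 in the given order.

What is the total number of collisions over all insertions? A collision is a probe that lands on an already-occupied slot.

607: h=5 => slot 5
180: h=5, h2=1, probe 5,6 => slot 6
557: h=4 => slot 4
446: h=5, h2=3, probe 5,1 => slot 1
374: h=3 => slot 3
Table: [-, 446, -, 374, 557, 607, 180]

2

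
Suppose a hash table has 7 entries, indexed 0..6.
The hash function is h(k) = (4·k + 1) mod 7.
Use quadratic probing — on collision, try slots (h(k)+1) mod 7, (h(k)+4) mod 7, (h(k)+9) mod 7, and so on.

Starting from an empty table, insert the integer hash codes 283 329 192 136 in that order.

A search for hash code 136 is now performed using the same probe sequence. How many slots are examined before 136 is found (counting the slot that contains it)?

3

283: h=6 → slot 6
329: h=1 → slot 1
192: h=6, probe 6,0 → slot 0
136: h=6, probe 6,0,3 → slot 3
Table: [192, 329, —, 136, —, —, 283]
Lookup 136: h=6, probe 6,0,3 → found at 3.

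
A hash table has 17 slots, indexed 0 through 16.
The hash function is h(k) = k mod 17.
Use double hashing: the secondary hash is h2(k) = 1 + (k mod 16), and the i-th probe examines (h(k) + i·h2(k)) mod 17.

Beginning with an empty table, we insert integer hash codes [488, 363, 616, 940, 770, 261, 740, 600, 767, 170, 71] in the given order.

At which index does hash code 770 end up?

8

488 hashes to 12; slot 12 is free => place at 12.
363 hashes to 6; slot 6 is free => place at 6.
616 hashes to 4; slot 4 is free => place at 4.
940 hashes to 5; slot 5 is free => place at 5.
770 hashes to 5, h2=3; 5 taken => place at 8.
261 hashes to 6, h2=6; 6,12 taken => place at 1.
740 hashes to 9; slot 9 is free => place at 9.
600 hashes to 5, h2=9; 5 taken => place at 14.
767 hashes to 2; slot 2 is free => place at 2.
170 hashes to 0; slot 0 is free => place at 0.
71 hashes to 3; slot 3 is free => place at 3.
Table: [170, 261, 767, 71, 616, 940, 363, _, 770, 740, _, _, 488, _, 600, _, _]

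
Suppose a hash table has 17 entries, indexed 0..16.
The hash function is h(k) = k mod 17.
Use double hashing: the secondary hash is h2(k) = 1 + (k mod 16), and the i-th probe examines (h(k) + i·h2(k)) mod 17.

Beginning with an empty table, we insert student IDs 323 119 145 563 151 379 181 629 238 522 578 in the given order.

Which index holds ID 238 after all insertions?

13

Insert 323: h=0, slot 0 empty => index 0.
Insert 119: h=0, h2=8, slot 0 occupied => index 8.
Insert 145: h=9, slot 9 empty => index 9.
Insert 563: h=2, slot 2 empty => index 2.
Insert 151: h=15, slot 15 empty => index 15.
Insert 379: h=5, slot 5 empty => index 5.
Insert 181: h=11, slot 11 empty => index 11.
Insert 629: h=0, h2=6, slot 0 occupied => index 6.
Insert 238: h=0, h2=15, slots 0,15 occupied => index 13.
Insert 522: h=12, slot 12 empty => index 12.
Insert 578: h=0, h2=3, slot 0 occupied => index 3.
Table: [323, ., 563, 578, ., 379, 629, ., 119, 145, ., 181, 522, 238, ., 151, .]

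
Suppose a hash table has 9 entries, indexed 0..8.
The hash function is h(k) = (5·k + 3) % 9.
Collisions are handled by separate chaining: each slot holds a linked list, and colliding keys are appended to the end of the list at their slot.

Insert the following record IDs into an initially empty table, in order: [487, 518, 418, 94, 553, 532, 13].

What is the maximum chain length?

4

Insert 487: h=8, bucket 8 empty → new chain.
Insert 518: h=1, bucket 1 empty → new chain.
Insert 418: h=5, bucket 5 empty → new chain.
Insert 94: h=5, bucket 5 nonempty → append to chain.
Insert 553: h=5, bucket 5 nonempty → append to chain.
Insert 532: h=8, bucket 8 nonempty → append to chain.
Insert 13: h=5, bucket 5 nonempty → append to chain.
Final buckets:
0: .
1: 518
2: .
3: .
4: .
5: 418 -> 94 -> 553 -> 13
6: .
7: .
8: 487 -> 532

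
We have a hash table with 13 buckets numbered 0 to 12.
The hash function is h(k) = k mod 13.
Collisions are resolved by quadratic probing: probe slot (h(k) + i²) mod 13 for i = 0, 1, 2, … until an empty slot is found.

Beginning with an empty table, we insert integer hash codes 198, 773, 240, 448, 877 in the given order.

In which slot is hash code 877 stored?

198 hashes to 3; slot 3 is free => place at 3.
773 hashes to 6; slot 6 is free => place at 6.
240 hashes to 6; 6 taken => place at 7.
448 hashes to 6; 6,7 taken => place at 10.
877 hashes to 6; 6,7,10 taken => place at 2.
Table: [∅, ∅, 877, 198, ∅, ∅, 773, 240, ∅, ∅, 448, ∅, ∅]

2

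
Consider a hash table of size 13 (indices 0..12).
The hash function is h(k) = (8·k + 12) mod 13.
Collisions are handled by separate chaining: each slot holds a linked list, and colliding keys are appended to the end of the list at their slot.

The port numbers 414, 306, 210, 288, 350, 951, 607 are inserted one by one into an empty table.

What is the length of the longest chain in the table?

3

414 -> bucket 9
306 -> bucket 3
210 -> bucket 2
288 -> bucket 2 (collision)
350 -> bucket 4
951 -> bucket 2 (collision)
607 -> bucket 6
Final buckets:
0: —
1: —
2: 210 -> 288 -> 951
3: 306
4: 350
5: —
6: 607
7: —
8: —
9: 414
10: —
11: —
12: —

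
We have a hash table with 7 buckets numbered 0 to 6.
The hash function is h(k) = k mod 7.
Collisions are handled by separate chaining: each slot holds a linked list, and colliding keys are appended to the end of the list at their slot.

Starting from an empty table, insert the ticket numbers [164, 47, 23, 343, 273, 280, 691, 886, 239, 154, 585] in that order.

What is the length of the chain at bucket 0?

Insert 164: h=3, bucket 3 empty → new chain.
Insert 47: h=5, bucket 5 empty → new chain.
Insert 23: h=2, bucket 2 empty → new chain.
Insert 343: h=0, bucket 0 empty → new chain.
Insert 273: h=0, bucket 0 nonempty → append to chain.
Insert 280: h=0, bucket 0 nonempty → append to chain.
Insert 691: h=5, bucket 5 nonempty → append to chain.
Insert 886: h=4, bucket 4 empty → new chain.
Insert 239: h=1, bucket 1 empty → new chain.
Insert 154: h=0, bucket 0 nonempty → append to chain.
Insert 585: h=4, bucket 4 nonempty → append to chain.
Final buckets:
0: 343 -> 273 -> 280 -> 154
1: 239
2: 23
3: 164
4: 886 -> 585
5: 47 -> 691
6: -

4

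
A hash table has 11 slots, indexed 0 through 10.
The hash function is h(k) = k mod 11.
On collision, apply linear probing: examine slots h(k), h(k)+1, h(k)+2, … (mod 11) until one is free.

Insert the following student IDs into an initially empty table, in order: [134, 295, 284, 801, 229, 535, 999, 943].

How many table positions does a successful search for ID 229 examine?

134 hashes to 2; slot 2 is free -> place at 2.
295 hashes to 9; slot 9 is free -> place at 9.
284 hashes to 9; 9 taken -> place at 10.
801 hashes to 9; 9,10 taken -> place at 0.
229 hashes to 9; 9,10,0 taken -> place at 1.
535 hashes to 7; slot 7 is free -> place at 7.
999 hashes to 9; 9,10,0,1,2 taken -> place at 3.
943 hashes to 8; slot 8 is free -> place at 8.
Table: [801, 229, 134, 999, ., ., ., 535, 943, 295, 284]
Lookup 229: h=9, probe 9,10,0,1 → found at 1.

4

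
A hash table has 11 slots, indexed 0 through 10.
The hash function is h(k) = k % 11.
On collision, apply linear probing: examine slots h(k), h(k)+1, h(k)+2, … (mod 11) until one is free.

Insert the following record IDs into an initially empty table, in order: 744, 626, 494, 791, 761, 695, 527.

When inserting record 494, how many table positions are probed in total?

744: h=7 → slot 7
626: h=10 → slot 10
494: h=10, probe 10,0 → slot 0
791: h=10, probe 10,0,1 → slot 1
761: h=2 → slot 2
695: h=2, probe 2,3 → slot 3
527: h=10, probe 10,0,1,2,3,4 → slot 4
Table: [494, 791, 761, 695, 527, —, —, 744, —, —, 626]

2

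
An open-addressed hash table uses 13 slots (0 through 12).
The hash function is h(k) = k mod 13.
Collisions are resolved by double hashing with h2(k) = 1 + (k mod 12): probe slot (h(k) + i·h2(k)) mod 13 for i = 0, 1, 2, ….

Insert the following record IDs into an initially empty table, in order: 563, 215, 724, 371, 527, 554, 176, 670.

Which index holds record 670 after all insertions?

1

Insert 563: h=4, slot 4 empty -> index 4.
Insert 215: h=7, slot 7 empty -> index 7.
Insert 724: h=9, slot 9 empty -> index 9.
Insert 371: h=7, h2=12, slot 7 occupied -> index 6.
Insert 527: h=7, h2=12, slots 7,6 occupied -> index 5.
Insert 554: h=8, slot 8 empty -> index 8.
Insert 176: h=7, h2=9, slot 7 occupied -> index 3.
Insert 670: h=7, h2=11, slots 7,5,3 occupied -> index 1.
Table: [—, 670, —, 176, 563, 527, 371, 215, 554, 724, —, —, —]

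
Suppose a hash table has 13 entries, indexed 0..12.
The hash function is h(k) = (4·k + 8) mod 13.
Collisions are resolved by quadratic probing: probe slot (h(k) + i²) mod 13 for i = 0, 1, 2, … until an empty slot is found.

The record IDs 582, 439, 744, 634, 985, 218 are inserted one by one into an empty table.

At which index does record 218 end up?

12

582 hashes to 9; slot 9 is free -> place at 9.
439 hashes to 9; 9 taken -> place at 10.
744 hashes to 7; slot 7 is free -> place at 7.
634 hashes to 9; 9,10 taken -> place at 0.
985 hashes to 9; 9,10,0 taken -> place at 5.
218 hashes to 9; 9,10,0,5 taken -> place at 12.
Table: [634, -, -, -, -, 985, -, 744, -, 582, 439, -, 218]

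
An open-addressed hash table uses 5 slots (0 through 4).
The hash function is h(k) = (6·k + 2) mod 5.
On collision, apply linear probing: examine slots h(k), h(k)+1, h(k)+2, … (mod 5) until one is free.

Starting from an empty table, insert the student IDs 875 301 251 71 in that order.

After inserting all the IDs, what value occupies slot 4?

251

Insert 875: h=2, slot 2 empty → index 2.
Insert 301: h=3, slot 3 empty → index 3.
Insert 251: h=3, slot 3 occupied → index 4.
Insert 71: h=3, slots 3,4 occupied → index 0.
Table: [71, -, 875, 301, 251]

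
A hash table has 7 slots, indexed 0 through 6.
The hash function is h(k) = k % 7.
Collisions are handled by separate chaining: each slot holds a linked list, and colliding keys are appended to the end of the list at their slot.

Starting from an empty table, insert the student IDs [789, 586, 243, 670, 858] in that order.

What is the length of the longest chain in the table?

4

789 → bucket 5
586 → bucket 5 (collision)
243 → bucket 5 (collision)
670 → bucket 5 (collision)
858 → bucket 4
Final buckets:
0: -
1: -
2: -
3: -
4: 858
5: 789 -> 586 -> 243 -> 670
6: -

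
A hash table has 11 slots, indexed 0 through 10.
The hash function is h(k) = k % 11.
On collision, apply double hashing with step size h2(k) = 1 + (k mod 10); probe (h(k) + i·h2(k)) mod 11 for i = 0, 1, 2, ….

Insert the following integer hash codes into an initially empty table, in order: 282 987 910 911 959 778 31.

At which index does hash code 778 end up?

6

282: h=7 -> slot 7
987: h=8 -> slot 8
910: h=8, h2=1, probe 8,9 -> slot 9
911: h=9, h2=2, probe 9,0 -> slot 0
959: h=2 -> slot 2
778: h=8, h2=9, probe 8,6 -> slot 6
31: h=9, h2=2, probe 9,0,2,4 -> slot 4
Table: [911, —, 959, —, 31, —, 778, 282, 987, 910, —]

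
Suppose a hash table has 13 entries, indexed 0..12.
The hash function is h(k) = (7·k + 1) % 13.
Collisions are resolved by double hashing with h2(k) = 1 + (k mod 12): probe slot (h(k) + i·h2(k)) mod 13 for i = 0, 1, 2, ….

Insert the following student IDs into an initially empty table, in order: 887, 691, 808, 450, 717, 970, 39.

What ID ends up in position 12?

887 hashes to 9; slot 9 is free → place at 9.
691 hashes to 2; slot 2 is free → place at 2.
808 hashes to 2, h2=5; 2 taken → place at 7.
450 hashes to 5; slot 5 is free → place at 5.
717 hashes to 2, h2=10; 2 taken → place at 12.
970 hashes to 5, h2=11; 5 taken → place at 3.
39 hashes to 1; slot 1 is free → place at 1.
Table: [_, 39, 691, 970, _, 450, _, 808, _, 887, _, _, 717]

717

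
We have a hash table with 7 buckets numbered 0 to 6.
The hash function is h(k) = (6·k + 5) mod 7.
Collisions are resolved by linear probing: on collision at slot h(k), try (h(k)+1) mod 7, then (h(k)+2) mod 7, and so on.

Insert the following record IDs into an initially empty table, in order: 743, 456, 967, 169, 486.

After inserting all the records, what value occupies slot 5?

456

743: h=4 → slot 4
456: h=4, probe 4,5 → slot 5
967: h=4, probe 4,5,6 → slot 6
169: h=4, probe 4,5,6,0 → slot 0
486: h=2 → slot 2
Table: [169, _, 486, _, 743, 456, 967]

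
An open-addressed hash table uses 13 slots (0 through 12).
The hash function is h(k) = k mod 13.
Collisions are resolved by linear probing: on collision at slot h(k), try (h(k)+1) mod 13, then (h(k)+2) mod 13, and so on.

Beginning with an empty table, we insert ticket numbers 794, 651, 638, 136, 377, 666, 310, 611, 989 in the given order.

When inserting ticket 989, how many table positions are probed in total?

7

Insert 794: h=1, slot 1 empty -> index 1.
Insert 651: h=1, slot 1 occupied -> index 2.
Insert 638: h=1, slots 1,2 occupied -> index 3.
Insert 136: h=6, slot 6 empty -> index 6.
Insert 377: h=0, slot 0 empty -> index 0.
Insert 666: h=3, slot 3 occupied -> index 4.
Insert 310: h=11, slot 11 empty -> index 11.
Insert 611: h=0, slots 0,1,2,3,4 occupied -> index 5.
Insert 989: h=1, slots 1,2,3,4,5,6 occupied -> index 7.
Table: [377, 794, 651, 638, 666, 611, 136, 989, -, -, -, 310, -]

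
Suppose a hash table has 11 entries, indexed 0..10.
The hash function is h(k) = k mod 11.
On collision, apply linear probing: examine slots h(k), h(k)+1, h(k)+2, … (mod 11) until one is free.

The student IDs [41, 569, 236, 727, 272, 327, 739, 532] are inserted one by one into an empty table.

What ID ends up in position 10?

41 hashes to 8; slot 8 is free → place at 8.
569 hashes to 8; 8 taken → place at 9.
236 hashes to 5; slot 5 is free → place at 5.
727 hashes to 1; slot 1 is free → place at 1.
272 hashes to 8; 8,9 taken → place at 10.
327 hashes to 8; 8,9,10 taken → place at 0.
739 hashes to 2; slot 2 is free → place at 2.
532 hashes to 4; slot 4 is free → place at 4.
Table: [327, 727, 739, ∅, 532, 236, ∅, ∅, 41, 569, 272]

272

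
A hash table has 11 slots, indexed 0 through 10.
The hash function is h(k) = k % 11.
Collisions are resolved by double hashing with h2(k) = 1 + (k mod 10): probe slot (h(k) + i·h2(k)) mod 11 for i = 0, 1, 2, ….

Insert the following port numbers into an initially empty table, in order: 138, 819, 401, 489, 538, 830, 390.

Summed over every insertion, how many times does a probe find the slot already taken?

138: h=6 → slot 6
819: h=5 → slot 5
401: h=5, h2=2, probe 5,7 → slot 7
489: h=5, h2=10, probe 5,4 → slot 4
538: h=10 → slot 10
830: h=5, h2=1, probe 5,6,7,8 → slot 8
390: h=5, h2=1, probe 5,6,7,8,9 → slot 9
Table: [., ., ., ., 489, 819, 138, 401, 830, 390, 538]

9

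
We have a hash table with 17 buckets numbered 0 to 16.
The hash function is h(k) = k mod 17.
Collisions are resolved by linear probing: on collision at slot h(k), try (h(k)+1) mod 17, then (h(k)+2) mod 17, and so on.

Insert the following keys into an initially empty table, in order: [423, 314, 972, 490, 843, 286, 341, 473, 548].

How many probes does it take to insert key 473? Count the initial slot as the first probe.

4

Insert 423: h=15, slot 15 empty → index 15.
Insert 314: h=8, slot 8 empty → index 8.
Insert 972: h=3, slot 3 empty → index 3.
Insert 490: h=14, slot 14 empty → index 14.
Insert 843: h=10, slot 10 empty → index 10.
Insert 286: h=14, slots 14,15 occupied → index 16.
Insert 341: h=1, slot 1 empty → index 1.
Insert 473: h=14, slots 14,15,16 occupied → index 0.
Insert 548: h=4, slot 4 empty → index 4.
Table: [473, 341, —, 972, 548, —, —, —, 314, —, 843, —, —, —, 490, 423, 286]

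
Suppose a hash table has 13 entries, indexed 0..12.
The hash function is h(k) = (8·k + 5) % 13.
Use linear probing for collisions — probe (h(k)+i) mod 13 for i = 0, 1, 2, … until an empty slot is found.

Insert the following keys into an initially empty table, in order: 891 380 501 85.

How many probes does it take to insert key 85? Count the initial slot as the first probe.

3

891: h=9 => slot 9
380: h=3 => slot 3
501: h=9, probe 9,10 => slot 10
85: h=9, probe 9,10,11 => slot 11
Table: [., ., ., 380, ., ., ., ., ., 891, 501, 85, .]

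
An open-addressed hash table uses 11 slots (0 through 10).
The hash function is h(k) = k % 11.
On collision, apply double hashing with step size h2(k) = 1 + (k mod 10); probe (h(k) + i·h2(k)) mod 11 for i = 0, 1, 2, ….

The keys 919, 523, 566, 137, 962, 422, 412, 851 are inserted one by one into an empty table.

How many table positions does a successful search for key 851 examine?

5

Insert 919: h=6, slot 6 empty → index 6.
Insert 523: h=6, h2=4, slot 6 occupied → index 10.
Insert 566: h=5, slot 5 empty → index 5.
Insert 137: h=5, h2=8, slot 5 occupied → index 2.
Insert 962: h=5, h2=3, slot 5 occupied → index 8.
Insert 422: h=4, slot 4 empty → index 4.
Insert 412: h=5, h2=3, slots 5,8 occupied → index 0.
Insert 851: h=4, h2=2, slots 4,6,8,10 occupied → index 1.
Table: [412, 851, 137, ∅, 422, 566, 919, ∅, 962, ∅, 523]
Lookup 851: h=4, h2=2, probe 4,6,8,10,1 → found at 1.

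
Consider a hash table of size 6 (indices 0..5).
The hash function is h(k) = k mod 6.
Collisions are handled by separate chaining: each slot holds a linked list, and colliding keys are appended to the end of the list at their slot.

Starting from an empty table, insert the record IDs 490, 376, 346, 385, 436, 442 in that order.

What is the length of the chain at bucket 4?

5

Insert 490: h=4, bucket 4 empty → new chain.
Insert 376: h=4, bucket 4 nonempty → append to chain.
Insert 346: h=4, bucket 4 nonempty → append to chain.
Insert 385: h=1, bucket 1 empty → new chain.
Insert 436: h=4, bucket 4 nonempty → append to chain.
Insert 442: h=4, bucket 4 nonempty → append to chain.
Final buckets:
0: -
1: 385
2: -
3: -
4: 490 -> 376 -> 346 -> 436 -> 442
5: -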